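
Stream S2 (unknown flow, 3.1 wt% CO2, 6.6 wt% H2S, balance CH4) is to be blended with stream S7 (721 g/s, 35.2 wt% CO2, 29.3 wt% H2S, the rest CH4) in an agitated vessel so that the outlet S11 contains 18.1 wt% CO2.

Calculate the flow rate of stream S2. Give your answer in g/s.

Let S2 be the unknown flow. Total out = 721 + S2.
CO2 balance: 253.79 + 0.031·S2 = 0.181·(721 + S2)
(0.031 − 0.181)·S2 = 0.181×721 − 253.79 = -123.29
S2 = -123.29 / -0.150 = 821.94 g/s

821.9 g/s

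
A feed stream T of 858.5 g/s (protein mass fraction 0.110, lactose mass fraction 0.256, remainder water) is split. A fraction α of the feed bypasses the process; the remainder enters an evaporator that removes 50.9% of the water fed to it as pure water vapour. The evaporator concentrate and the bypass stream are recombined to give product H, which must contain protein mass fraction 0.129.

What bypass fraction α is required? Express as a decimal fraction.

0.544

All 858.5×0.110 = 94.435 g/s of protein reaches H, so H = 94.435/0.129 = 732.05 g/s and vapour = 126.45 g/s.
The evaporator receives (1−α)·858.5 of feed at 0.634 water and removes 0.509 of that water:
0.509×0.634×(1−α)×858.5 = 126.45
(1−α) = 126.45/277.04 = 0.4564;  α = 0.5436.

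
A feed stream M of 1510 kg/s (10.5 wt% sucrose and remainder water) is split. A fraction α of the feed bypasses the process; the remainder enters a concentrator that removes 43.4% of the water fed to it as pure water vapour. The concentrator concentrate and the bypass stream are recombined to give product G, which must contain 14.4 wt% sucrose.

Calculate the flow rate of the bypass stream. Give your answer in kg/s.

457.2 kg/s

All 1510×0.105 = 158.55 kg/s of sucrose reaches G, so G = 158.55/0.144 = 1101 kg/s and vapour = 408.96 kg/s.
The evaporator receives (1−α)·1510 of feed at 0.895 water and removes 0.434 of that water:
0.434×0.895×(1−α)×1510 = 408.96
(1−α) = 408.96/586.53 = 0.6973;  α = 0.3027.
Bypass flow = 0.3027×1510 = 457.15 kg/s.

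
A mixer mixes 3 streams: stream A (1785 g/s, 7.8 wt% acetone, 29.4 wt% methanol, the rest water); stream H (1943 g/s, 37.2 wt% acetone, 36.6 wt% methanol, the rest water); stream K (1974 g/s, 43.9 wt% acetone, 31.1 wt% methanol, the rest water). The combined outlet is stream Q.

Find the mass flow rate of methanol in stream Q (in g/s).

methanol out = methanol in = 1785×0.294 + 1943×0.366 + 1974×0.311 = 1849.8 g/s.

1850 g/s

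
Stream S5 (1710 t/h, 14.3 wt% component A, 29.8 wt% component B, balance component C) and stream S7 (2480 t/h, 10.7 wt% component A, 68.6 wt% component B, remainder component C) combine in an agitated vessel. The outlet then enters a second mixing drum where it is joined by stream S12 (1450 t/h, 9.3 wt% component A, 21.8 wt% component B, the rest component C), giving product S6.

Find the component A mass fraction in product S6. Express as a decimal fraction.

0.1143

Overall, product flow = 5640 t/h.
component A in = 1710×0.143 + 2480×0.107 + 1450×0.093 = 644.74 t/h.
component A fraction in S6 = 0.1143.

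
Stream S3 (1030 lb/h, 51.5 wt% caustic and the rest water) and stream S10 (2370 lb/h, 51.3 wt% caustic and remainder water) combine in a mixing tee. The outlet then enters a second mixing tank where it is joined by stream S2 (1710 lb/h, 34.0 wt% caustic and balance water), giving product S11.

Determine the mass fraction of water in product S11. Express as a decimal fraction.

0.5445

Overall, product flow = 5110 lb/h.
water in = 1030×0.485 + 2370×0.487 + 1710×0.660 = 2782.3 lb/h.
water fraction in S11 = 0.5445.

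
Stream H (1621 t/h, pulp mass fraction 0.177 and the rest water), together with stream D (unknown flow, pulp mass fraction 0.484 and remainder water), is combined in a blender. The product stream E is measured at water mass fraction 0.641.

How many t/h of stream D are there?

Let D be the unknown flow. Total out = 1621 + D.
water balance: 1334.1 + 0.516·D = 0.641·(1621 + D)
(0.516 − 0.641)·D = 0.641×1621 − 1334.1 = -295.02
D = -295.02 / -0.125 = 2360.2 t/h

2360 t/h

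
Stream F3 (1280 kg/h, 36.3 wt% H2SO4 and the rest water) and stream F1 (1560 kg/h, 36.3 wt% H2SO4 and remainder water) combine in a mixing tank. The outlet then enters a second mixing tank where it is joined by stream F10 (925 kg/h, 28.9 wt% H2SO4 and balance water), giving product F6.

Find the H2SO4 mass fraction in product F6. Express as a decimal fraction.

0.3448

Overall, product flow = 3765 kg/h.
H2SO4 in = 1280×0.363 + 1560×0.363 + 925×0.289 = 1298.2 kg/h.
H2SO4 fraction in F6 = 0.3448.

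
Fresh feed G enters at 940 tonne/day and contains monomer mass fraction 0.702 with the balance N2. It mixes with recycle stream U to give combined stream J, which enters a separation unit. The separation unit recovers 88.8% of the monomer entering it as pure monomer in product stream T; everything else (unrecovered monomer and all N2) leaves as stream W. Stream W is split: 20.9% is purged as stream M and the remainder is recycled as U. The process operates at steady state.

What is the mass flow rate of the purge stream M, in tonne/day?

297.1 tonne/day

N2 enters only via G and leaves only via the purge: 940×0.298 = 0.209×(N2 in W), and the separation unit passes all N2, so N2 in J = N2 in W = 1340.3 tonne/day.
monomer in J: m_A = 940×0.702 + (1−0.209)·(1−0.888)·m_A, so m_A = 659.88/0.9114 = 724.02 tonne/day.
W = (1−0.888)×724.02 + 1340.3 = 1421.4 tonne/day.
Purge M = 0.209×1421.4 = 297.07 tonne/day.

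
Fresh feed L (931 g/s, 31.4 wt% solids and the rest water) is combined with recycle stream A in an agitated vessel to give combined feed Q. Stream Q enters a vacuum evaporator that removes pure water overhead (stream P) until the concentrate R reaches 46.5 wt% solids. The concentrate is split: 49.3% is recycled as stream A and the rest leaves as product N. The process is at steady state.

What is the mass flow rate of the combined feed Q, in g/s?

Overall solids balance (none leaves overhead): solids in fresh feed = solids in product, i.e. 931×0.314 = (1−0.493)·R·0.465.
R = 292.33/(0.465×0.507) = 1240 g/s.
Recycle A = 0.493×1240 = 611.32 g/s.
Combined feed Q = 931 + 611.32 = 1542.3 g/s.

1542 g/s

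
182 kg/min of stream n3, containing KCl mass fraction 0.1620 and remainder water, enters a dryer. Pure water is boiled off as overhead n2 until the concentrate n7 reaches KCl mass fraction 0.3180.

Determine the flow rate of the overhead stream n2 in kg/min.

KCl is conserved: 182×0.162 = 29.484 kg/min all reports to the concentrate.
Concentrate = 29.484/(target fraction) = 92.717 kg/min.
Overhead = 182 − 92.717 = 89.283 kg/min.

89.28 kg/min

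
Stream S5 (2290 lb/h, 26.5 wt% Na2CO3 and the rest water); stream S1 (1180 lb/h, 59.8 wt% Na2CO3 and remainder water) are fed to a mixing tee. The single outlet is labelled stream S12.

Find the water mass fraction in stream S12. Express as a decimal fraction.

0.622

Total flow out = 2290 + 1180 = 3470 lb/h.
water in = 2290×0.735 + 1180×0.402 = 2157.5 lb/h.
water mass fraction in S12 = 2157.5/3470 = 0.622.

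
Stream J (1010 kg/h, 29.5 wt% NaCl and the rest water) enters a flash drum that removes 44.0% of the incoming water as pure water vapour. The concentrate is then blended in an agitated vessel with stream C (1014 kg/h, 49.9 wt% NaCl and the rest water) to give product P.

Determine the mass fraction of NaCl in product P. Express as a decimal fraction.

0.470

Vapour removed = 0.440×0.705×1010 = 313.3 kg/h; concentrate = 696.7 kg/h.
NaCl reaching the mixer = 297.95 (from concentrate) + 1014×0.499 = 803.94 kg/h.
Product flow = 696.7 + 1014 = 1710.7 kg/h; NaCl fraction = 0.470.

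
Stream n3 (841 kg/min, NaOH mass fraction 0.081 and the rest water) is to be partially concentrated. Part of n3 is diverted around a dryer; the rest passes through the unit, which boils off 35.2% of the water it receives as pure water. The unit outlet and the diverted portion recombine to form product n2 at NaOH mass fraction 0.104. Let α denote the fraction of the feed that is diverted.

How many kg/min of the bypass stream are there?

266 kg/min

All 841×0.081 = 68.121 kg/min of NaOH reaches n2, so n2 = 68.121/0.104 = 655.01 kg/min and vapour = 185.99 kg/min.
The evaporator receives (1−α)·841 of feed at 0.919 water and removes 0.352 of that water:
0.352×0.919×(1−α)×841 = 185.99
(1−α) = 185.99/272.05 = 0.6837;  α = 0.3163.
Bypass flow = 0.3163×841 = 266.05 kg/min.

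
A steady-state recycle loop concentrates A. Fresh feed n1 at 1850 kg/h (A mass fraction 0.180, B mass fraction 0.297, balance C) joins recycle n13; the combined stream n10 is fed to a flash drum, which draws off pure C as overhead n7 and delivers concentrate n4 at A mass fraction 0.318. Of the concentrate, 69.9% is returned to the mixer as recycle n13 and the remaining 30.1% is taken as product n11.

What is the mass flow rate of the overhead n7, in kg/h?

802.8 kg/h

Overall A balance (none leaves overhead): A in fresh feed = A in product, i.e. 1850×0.180 = (1−0.699)·n4·0.318.
n4 = 333/(0.318×0.301) = 3479 kg/h.
Recycle n13 = 0.699×3479 = 2431.8 kg/h.
Combined feed n10 = 1850 + 2431.8 = 4281.8 kg/h.
Overhead n7 = n10 − n4 = 4281.8 − 3479 = 802.83 kg/h.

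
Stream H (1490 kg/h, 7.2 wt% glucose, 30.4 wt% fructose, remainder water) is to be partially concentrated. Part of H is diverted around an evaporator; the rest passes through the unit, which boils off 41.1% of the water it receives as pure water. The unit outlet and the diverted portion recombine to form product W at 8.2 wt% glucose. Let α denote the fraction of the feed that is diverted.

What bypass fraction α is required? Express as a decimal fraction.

All 1490×0.072 = 107.28 kg/h of glucose reaches W, so W = 107.28/0.082 = 1308.3 kg/h and vapour = 181.71 kg/h.
The evaporator receives (1−α)·1490 of feed at 0.624 water and removes 0.411 of that water:
0.411×0.624×(1−α)×1490 = 181.71
(1−α) = 181.71/382.13 = 0.4755;  α = 0.5245.

0.524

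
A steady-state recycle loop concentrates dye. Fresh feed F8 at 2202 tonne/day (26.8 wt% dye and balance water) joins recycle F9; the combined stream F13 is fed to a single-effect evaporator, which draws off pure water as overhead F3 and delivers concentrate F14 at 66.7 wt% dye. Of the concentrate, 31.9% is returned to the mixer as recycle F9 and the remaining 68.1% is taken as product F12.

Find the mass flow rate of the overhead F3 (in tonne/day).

1317 tonne/day

Overall dye balance (none leaves overhead): dye in fresh feed = dye in product, i.e. 2202×0.268 = (1−0.319)·F14·0.667.
F14 = 590.14/(0.667×0.681) = 1299.2 tonne/day.
Recycle F9 = 0.319×1299.2 = 414.45 tonne/day.
Combined feed F13 = 2202 + 414.45 = 2616.4 tonne/day.
Overhead F3 = F13 − F14 = 2616.4 − 1299.2 = 1317.2 tonne/day.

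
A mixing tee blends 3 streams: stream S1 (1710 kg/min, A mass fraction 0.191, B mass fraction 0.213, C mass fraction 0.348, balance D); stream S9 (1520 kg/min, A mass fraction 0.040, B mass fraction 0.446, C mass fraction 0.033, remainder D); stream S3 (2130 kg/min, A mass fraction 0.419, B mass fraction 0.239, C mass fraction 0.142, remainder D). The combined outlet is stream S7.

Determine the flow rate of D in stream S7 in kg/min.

D out = D in = 1710×0.248 + 1520×0.481 + 2130×0.200 = 1581.2 kg/min.

1581 kg/min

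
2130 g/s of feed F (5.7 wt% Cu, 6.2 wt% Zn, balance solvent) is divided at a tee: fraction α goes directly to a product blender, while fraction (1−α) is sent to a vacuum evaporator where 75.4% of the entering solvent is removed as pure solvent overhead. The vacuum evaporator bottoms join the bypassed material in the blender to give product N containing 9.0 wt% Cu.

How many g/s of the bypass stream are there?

All 2130×0.057 = 121.41 g/s of Cu reaches N, so N = 121.41/0.090 = 1349 g/s and vapour = 781 g/s.
The evaporator receives (1−α)·2130 of feed at 0.881 solvent and removes 0.754 of that solvent:
0.754×0.881×(1−α)×2130 = 781
(1−α) = 781/1414.9 = 0.5520;  α = 0.4480.
Bypass flow = 0.4480×2130 = 954.28 g/s.

954.3 g/s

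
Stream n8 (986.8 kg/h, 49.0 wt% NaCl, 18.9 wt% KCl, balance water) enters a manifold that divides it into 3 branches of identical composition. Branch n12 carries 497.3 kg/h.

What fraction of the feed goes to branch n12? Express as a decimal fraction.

0.504

Fraction to n12 = 497.3/986.8 = 0.5040.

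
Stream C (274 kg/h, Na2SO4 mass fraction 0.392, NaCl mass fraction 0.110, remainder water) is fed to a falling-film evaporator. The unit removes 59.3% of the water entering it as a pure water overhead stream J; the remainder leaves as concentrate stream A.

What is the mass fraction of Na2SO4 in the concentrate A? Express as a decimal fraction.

0.556

Na2SO4 is not removed: 274×0.392 = 107.41 kg/h of Na2SO4 enters A.
water entering = 274×0.498 = 136.45 kg/h; overhead removed = 0.593×136.45 = 80.916 kg/h.
Concentrate = 274 − 80.916 = 193.08 kg/h.
Mass fraction = 107.41/193.08 = 0.556.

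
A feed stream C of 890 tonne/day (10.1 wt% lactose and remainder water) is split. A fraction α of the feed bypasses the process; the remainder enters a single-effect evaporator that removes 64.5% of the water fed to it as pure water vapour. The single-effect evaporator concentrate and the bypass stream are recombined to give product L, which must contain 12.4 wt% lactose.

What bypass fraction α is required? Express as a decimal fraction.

0.680

All 890×0.101 = 89.89 tonne/day of lactose reaches L, so L = 89.89/0.124 = 724.92 tonne/day and vapour = 165.08 tonne/day.
The evaporator receives (1−α)·890 of feed at 0.899 water and removes 0.645 of that water:
0.645×0.899×(1−α)×890 = 165.08
(1−α) = 165.08/516.07 = 0.3199;  α = 0.6801.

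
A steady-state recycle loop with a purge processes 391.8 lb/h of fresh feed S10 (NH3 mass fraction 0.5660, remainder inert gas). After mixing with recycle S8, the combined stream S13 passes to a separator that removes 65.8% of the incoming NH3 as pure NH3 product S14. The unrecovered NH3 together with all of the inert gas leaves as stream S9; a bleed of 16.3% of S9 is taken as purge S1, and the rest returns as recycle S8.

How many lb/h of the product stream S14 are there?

NH3 in S13: m_A = 391.8×0.566 + (1−0.163)·(1−0.658)·m_A, so m_A = 221.76/0.7137 = 310.7 lb/h.
Product S14 = 0.658×310.7 = 204.44 lb/h.

204.4 lb/h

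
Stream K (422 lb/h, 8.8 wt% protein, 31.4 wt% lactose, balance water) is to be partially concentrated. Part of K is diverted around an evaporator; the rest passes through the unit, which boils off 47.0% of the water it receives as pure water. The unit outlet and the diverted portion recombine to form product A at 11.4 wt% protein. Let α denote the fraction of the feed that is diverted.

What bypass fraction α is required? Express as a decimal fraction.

All 422×0.088 = 37.136 lb/h of protein reaches A, so A = 37.136/0.114 = 325.75 lb/h and vapour = 96.246 lb/h.
The evaporator receives (1−α)·422 of feed at 0.598 water and removes 0.470 of that water:
0.470×0.598×(1−α)×422 = 96.246
(1−α) = 96.246/118.61 = 0.8115;  α = 0.1885.

0.189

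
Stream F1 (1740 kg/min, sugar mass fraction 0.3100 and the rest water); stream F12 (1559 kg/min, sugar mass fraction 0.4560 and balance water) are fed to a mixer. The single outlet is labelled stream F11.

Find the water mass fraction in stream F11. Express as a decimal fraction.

Total flow out = 1740 + 1559 = 3299 kg/min.
water in = 1740×0.690 + 1559×0.544 = 2048.7 kg/min.
water mass fraction in F11 = 2048.7/3299 = 0.6210.

0.6210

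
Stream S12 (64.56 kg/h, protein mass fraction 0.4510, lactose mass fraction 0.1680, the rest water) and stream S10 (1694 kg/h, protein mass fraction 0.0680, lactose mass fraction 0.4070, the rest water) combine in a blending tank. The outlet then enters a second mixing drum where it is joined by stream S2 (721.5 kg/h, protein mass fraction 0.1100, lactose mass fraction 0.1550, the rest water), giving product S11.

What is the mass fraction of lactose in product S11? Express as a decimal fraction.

Overall, product flow = 2480.1 kg/h.
lactose in = 64.56×0.168 + 1694×0.407 + 721.5×0.155 = 812.14 kg/h.
lactose fraction in S11 = 0.3275.

0.3275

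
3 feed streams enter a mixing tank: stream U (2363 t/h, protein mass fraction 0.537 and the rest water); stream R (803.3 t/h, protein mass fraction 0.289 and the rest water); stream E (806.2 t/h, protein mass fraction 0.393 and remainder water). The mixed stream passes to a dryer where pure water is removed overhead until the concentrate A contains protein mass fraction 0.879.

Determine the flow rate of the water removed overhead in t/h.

1904 t/h

protein entering = 2363×0.537 + 803.3×0.289 + 806.2×0.393 = 1817.9 t/h.
All protein reports to A, so A = 1817.9/0.879 = 2068.2 t/h.
Total feed = 3972.5 t/h; overhead = 3972.5 − 2068.2 = 1904.3 t/h.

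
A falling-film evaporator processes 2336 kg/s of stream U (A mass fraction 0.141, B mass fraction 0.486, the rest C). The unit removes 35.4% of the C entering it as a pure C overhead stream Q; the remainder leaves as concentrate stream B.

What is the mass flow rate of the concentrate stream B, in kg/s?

C entering = 2336×0.373 = 871.33 kg/s; overhead removed = 0.354×871.33 = 308.45 kg/s.
Concentrate = 2336 − 308.45 = 2027.5 kg/s.

2028 kg/s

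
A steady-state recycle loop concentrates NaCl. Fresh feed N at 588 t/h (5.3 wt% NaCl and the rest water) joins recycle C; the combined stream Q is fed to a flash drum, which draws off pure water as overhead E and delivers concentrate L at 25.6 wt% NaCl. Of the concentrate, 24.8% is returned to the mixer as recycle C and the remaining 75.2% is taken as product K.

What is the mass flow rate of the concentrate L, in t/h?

Overall NaCl balance (none leaves overhead): NaCl in fresh feed = NaCl in product, i.e. 588×0.053 = (1−0.248)·L·0.256.
L = 31.164/(0.256×0.752) = 161.88 t/h.

161.9 t/h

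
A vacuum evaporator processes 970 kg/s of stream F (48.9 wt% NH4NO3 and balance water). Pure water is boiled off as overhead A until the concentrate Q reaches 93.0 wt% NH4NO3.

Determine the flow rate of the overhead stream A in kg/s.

NH4NO3 is conserved: 970×0.489 = 474.33 kg/s all reports to the concentrate.
Concentrate = 474.33/(target fraction) = 510.03 kg/s.
Overhead = 970 − 510.03 = 459.97 kg/s.

460 kg/s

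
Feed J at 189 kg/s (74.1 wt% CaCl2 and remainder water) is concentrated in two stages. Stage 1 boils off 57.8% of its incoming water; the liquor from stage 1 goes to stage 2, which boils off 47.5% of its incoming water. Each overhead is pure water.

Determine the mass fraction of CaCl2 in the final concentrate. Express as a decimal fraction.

0.9281

water in feed = 189×0.259 = 48.951 kg/s.
After stage 1: water left = (1−0.578)×48.951 = 20.657; stream total = 160.71 kg/s.
After stage 2: water left = (1−0.475)×20.657 = 10.845; final concentrate = 150.89 kg/s.
CaCl2 fraction = 140.05/150.89 = 0.9281.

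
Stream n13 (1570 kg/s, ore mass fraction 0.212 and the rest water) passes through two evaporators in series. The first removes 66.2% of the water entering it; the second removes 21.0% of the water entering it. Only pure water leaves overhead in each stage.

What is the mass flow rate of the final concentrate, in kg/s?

water in feed = 1570×0.788 = 1237.2 kg/s.
After stage 1: water left = (1−0.662)×1237.2 = 418.16; stream total = 751 kg/s.
After stage 2: water left = (1−0.210)×418.16 = 330.35; final concentrate = 663.19 kg/s.

663.2 kg/s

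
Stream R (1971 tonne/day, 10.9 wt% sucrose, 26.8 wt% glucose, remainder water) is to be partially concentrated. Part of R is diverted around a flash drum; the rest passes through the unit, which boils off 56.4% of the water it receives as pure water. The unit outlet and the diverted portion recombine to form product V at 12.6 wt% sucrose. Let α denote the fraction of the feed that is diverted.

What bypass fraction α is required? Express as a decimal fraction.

All 1971×0.109 = 214.84 tonne/day of sucrose reaches V, so V = 214.84/0.126 = 1705.1 tonne/day and vapour = 265.93 tonne/day.
The evaporator receives (1−α)·1971 of feed at 0.623 water and removes 0.564 of that water:
0.564×0.623×(1−α)×1971 = 265.93
(1−α) = 265.93/692.55 = 0.3840;  α = 0.6160.

0.616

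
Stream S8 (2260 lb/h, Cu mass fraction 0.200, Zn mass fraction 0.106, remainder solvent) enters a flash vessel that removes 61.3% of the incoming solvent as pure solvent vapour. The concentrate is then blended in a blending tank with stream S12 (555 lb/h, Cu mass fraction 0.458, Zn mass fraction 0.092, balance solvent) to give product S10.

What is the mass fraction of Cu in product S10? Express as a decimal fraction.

Vapour removed = 0.613×0.694×2260 = 961.45 lb/h; concentrate = 1298.5 lb/h.
Cu reaching the mixer = 452 (from concentrate) + 555×0.458 = 706.19 lb/h.
Product flow = 1298.5 + 555 = 1853.5 lb/h; Cu fraction = 0.381.

0.381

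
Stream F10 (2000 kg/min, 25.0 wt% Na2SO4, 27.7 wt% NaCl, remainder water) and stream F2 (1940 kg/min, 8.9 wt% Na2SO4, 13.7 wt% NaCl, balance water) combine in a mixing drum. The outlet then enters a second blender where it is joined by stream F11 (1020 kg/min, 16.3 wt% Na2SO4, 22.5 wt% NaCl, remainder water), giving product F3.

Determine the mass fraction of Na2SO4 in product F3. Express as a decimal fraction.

Overall, product flow = 4960 kg/min.
Na2SO4 in = 2000×0.250 + 1940×0.089 + 1020×0.163 = 838.92 kg/min.
Na2SO4 fraction in F3 = 0.169.

0.169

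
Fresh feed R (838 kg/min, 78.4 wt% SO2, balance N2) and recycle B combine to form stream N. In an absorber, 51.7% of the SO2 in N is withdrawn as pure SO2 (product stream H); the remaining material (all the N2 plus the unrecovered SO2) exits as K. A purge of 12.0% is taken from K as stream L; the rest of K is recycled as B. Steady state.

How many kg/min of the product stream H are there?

590.8 kg/min

SO2 in N: m_A = 838×0.784 + (1−0.120)·(1−0.517)·m_A, so m_A = 656.99/0.5750 = 1142.7 kg/min.
Product H = 0.517×1142.7 = 590.76 kg/min.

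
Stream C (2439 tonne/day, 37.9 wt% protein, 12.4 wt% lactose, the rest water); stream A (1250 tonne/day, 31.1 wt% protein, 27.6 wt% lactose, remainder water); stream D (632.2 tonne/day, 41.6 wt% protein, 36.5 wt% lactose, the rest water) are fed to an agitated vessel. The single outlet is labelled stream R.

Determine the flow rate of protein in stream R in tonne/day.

protein out = protein in = 2439×0.379 + 1250×0.311 + 632.2×0.416 = 1576.1 tonne/day.

1576 tonne/day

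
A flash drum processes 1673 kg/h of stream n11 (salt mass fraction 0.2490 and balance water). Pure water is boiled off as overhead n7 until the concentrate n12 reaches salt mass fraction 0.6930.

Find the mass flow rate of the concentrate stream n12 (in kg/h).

salt is conserved: 1673×0.249 = 416.58 kg/h all reports to the concentrate.
Concentrate = 416.58/(target fraction) = 601.12 kg/h.

601.1 kg/h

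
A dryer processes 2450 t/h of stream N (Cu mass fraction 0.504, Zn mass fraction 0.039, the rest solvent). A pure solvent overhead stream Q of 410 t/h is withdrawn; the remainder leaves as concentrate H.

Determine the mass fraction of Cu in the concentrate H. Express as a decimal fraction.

Cu is not removed: 2450×0.504 = 1234.8 t/h of Cu enters H.
Concentrate = 2450 − 410 = 2040 t/h.
Mass fraction = 1234.8/2040 = 0.605.

0.605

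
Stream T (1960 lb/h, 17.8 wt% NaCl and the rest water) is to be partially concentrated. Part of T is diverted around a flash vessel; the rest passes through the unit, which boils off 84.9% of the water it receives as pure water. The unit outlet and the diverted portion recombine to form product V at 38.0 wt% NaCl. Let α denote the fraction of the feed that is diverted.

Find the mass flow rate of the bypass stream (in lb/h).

467.1 lb/h

All 1960×0.178 = 348.88 lb/h of NaCl reaches V, so V = 348.88/0.380 = 918.11 lb/h and vapour = 1041.9 lb/h.
The evaporator receives (1−α)·1960 of feed at 0.822 water and removes 0.849 of that water:
0.849×0.822×(1−α)×1960 = 1041.9
(1−α) = 1041.9/1367.8 = 0.7617;  α = 0.2383.
Bypass flow = 0.2383×1960 = 467.05 lb/h.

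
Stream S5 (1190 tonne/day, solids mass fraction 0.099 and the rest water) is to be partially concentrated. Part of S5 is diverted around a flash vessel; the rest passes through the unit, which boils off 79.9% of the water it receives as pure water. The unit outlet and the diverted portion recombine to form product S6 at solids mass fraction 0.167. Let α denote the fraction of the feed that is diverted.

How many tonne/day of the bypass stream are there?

516.9 tonne/day

All 1190×0.099 = 117.81 tonne/day of solids reaches S6, so S6 = 117.81/0.167 = 705.45 tonne/day and vapour = 484.55 tonne/day.
The evaporator receives (1−α)·1190 of feed at 0.901 water and removes 0.799 of that water:
0.799×0.901×(1−α)×1190 = 484.55
(1−α) = 484.55/856.68 = 0.5656;  α = 0.4344.
Bypass flow = 0.4344×1190 = 516.92 tonne/day.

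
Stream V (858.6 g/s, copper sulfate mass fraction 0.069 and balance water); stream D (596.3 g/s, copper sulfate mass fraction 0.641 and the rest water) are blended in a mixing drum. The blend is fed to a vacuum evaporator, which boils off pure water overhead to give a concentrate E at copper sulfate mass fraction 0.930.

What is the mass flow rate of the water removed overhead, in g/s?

copper sulfate entering = 858.6×0.069 + 596.3×0.641 = 441.47 g/s.
All copper sulfate reports to E, so E = 441.47/0.930 = 474.7 g/s.
Total feed = 1454.9 g/s; overhead = 1454.9 − 474.7 = 980.2 g/s.

980.2 g/s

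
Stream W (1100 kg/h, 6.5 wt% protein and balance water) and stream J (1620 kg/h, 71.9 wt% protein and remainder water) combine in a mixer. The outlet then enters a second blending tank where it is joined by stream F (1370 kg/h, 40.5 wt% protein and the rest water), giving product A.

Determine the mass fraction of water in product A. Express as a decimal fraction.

0.562

Overall, product flow = 4090 kg/h.
water in = 1100×0.935 + 1620×0.281 + 1370×0.595 = 2298.9 kg/h.
water fraction in A = 0.562.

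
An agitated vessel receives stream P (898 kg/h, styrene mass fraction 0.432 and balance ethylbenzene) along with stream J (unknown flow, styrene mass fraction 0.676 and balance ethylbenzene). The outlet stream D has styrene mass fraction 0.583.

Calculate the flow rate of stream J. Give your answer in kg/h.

Let J be the unknown flow. Total out = 898 + J.
styrene balance: 387.94 + 0.676·J = 0.583·(898 + J)
(0.676 − 0.583)·J = 0.583×898 − 387.94 = 135.6
J = 135.6 / 0.093 = 1458 kg/h

1458 kg/h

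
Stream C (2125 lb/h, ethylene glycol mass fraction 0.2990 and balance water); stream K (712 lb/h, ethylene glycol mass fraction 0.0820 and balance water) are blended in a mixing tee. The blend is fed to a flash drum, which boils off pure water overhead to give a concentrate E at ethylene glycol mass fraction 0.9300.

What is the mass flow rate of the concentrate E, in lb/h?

746 lb/h

ethylene glycol entering = 2125×0.299 + 712×0.082 = 693.76 lb/h.
All ethylene glycol reports to E, so E = 693.76/0.930 = 745.98 lb/h.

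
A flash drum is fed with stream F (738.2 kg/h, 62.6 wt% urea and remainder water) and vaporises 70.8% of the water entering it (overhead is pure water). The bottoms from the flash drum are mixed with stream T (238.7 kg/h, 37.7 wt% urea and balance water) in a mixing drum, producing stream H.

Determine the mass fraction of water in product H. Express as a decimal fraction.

Vapour removed = 0.708×0.374×738.2 = 195.47 kg/h; concentrate = 542.73 kg/h.
water reaching the mixer = 80.617 (from concentrate) + 238.7×0.623 = 229.33 kg/h.
Product flow = 542.73 + 238.7 = 781.43 kg/h; water fraction = 0.293.

0.293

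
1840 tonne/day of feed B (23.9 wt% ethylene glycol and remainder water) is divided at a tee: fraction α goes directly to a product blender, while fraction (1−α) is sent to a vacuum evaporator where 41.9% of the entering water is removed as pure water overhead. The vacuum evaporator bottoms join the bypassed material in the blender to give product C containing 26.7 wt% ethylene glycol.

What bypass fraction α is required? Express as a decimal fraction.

All 1840×0.239 = 439.76 tonne/day of ethylene glycol reaches C, so C = 439.76/0.267 = 1647 tonne/day and vapour = 192.96 tonne/day.
The evaporator receives (1−α)·1840 of feed at 0.761 water and removes 0.419 of that water:
0.419×0.761×(1−α)×1840 = 192.96
(1−α) = 192.96/586.7 = 0.3289;  α = 0.6711.

0.671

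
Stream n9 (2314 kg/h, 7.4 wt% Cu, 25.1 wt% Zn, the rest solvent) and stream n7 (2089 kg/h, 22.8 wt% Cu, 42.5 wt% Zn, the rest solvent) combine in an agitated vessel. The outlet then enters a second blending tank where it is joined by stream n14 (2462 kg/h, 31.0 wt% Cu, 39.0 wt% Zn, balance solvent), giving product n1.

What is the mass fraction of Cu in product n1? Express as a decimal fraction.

Overall, product flow = 6865 kg/h.
Cu in = 2314×0.074 + 2089×0.228 + 2462×0.310 = 1410.7 kg/h.
Cu fraction in n1 = 0.205.

0.205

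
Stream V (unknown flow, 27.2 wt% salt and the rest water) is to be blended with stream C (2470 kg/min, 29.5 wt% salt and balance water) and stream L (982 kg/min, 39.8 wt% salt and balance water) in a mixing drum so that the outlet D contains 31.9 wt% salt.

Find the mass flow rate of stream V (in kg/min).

Let V be the unknown flow. Total out = 3452 + V.
salt balance: 1119.5 + 0.272·V = 0.319·(3452 + V)
(0.272 − 0.319)·V = 0.319×3452 − 1119.5 = -18.298
V = -18.298 / -0.047 = 389.32 kg/min

389.3 kg/min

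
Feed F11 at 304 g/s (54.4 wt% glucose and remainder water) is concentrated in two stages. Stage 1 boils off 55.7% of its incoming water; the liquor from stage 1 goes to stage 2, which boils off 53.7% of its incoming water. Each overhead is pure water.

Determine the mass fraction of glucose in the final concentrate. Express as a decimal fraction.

0.853

water in feed = 304×0.456 = 138.62 g/s.
After stage 1: water left = (1−0.557)×138.62 = 61.41; stream total = 226.79 g/s.
After stage 2: water left = (1−0.537)×61.41 = 28.433; final concentrate = 193.81 g/s.
glucose fraction = 165.38/193.81 = 0.853.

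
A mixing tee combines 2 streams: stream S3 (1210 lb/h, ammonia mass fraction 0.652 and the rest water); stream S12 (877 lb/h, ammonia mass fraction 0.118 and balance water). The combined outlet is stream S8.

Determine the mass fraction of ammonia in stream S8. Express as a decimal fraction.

Total flow out = 1210 + 877 = 2087 lb/h.
ammonia in = 1210×0.652 + 877×0.118 = 892.41 lb/h.
ammonia mass fraction in S8 = 892.41/2087 = 0.428.

0.428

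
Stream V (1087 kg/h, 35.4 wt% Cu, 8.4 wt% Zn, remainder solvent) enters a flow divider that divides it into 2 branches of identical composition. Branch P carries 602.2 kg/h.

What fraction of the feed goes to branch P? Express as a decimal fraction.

0.554

Fraction to P = 602.2/1087 = 0.5540.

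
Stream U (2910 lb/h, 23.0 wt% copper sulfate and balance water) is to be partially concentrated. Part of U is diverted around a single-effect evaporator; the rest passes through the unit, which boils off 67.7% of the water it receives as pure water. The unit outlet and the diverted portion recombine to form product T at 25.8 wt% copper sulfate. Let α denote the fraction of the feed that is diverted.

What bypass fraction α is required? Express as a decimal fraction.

All 2910×0.230 = 669.3 lb/h of copper sulfate reaches T, so T = 669.3/0.258 = 2594.2 lb/h and vapour = 315.81 lb/h.
The evaporator receives (1−α)·2910 of feed at 0.770 water and removes 0.677 of that water:
0.677×0.770×(1−α)×2910 = 315.81
(1−α) = 315.81/1517 = 0.2082;  α = 0.7918.

0.792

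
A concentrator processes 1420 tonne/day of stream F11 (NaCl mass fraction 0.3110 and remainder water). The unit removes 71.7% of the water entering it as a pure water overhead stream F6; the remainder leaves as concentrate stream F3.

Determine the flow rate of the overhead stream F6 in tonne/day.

701.5 tonne/day

water entering = 1420×0.689 = 978.38 tonne/day; overhead removed = 0.717×978.38 = 701.5 tonne/day.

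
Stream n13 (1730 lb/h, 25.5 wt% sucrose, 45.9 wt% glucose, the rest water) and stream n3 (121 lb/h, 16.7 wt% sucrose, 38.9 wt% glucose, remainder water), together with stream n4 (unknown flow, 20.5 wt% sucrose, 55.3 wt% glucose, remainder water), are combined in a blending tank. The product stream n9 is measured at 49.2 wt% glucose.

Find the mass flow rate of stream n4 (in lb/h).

1140 lb/h

Let n4 be the unknown flow. Total out = 1851 + n4.
glucose balance: 841.14 + 0.553·n4 = 0.492·(1851 + n4)
(0.553 − 0.492)·n4 = 0.492×1851 − 841.14 = 69.553
n4 = 69.553 / 0.061 = 1140.2 lb/h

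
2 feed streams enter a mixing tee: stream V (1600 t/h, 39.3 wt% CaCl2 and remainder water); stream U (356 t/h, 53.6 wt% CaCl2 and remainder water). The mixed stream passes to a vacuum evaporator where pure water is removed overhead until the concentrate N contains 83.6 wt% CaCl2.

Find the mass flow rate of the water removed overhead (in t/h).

CaCl2 entering = 1600×0.393 + 356×0.536 = 819.62 t/h.
All CaCl2 reports to N, so N = 819.62/0.836 = 980.4 t/h.
Total feed = 1956 t/h; overhead = 1956 − 980.4 = 975.6 t/h.

975.6 t/h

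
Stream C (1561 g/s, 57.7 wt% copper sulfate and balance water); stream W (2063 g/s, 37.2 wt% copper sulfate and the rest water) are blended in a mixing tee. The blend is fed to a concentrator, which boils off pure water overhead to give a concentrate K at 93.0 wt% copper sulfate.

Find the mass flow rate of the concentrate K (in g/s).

copper sulfate entering = 1561×0.577 + 2063×0.372 = 1668.1 g/s.
All copper sulfate reports to K, so K = 1668.1/0.930 = 1793.7 g/s.

1794 g/s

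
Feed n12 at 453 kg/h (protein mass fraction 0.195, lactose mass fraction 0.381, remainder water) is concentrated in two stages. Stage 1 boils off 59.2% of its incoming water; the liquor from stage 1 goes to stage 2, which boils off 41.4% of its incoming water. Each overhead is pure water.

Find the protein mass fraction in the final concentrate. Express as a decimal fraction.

0.288

water in feed = 453×0.424 = 192.07 kg/h.
After stage 1: water left = (1−0.592)×192.07 = 78.365; stream total = 339.29 kg/h.
After stage 2: water left = (1−0.414)×78.365 = 45.922; final concentrate = 306.85 kg/h.
protein fraction = 88.335/306.85 = 0.288.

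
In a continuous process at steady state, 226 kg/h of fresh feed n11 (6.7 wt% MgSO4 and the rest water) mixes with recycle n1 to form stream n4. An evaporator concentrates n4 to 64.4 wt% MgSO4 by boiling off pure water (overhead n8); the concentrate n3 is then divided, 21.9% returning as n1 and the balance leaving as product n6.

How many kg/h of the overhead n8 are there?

202.5 kg/h

Overall MgSO4 balance (none leaves overhead): MgSO4 in fresh feed = MgSO4 in product, i.e. 226×0.067 = (1−0.219)·n3·0.644.
n3 = 15.142/(0.644×0.781) = 30.106 kg/h.
Recycle n1 = 0.219×30.106 = 6.5931 kg/h.
Combined feed n4 = 226 + 6.5931 = 232.59 kg/h.
Overhead n8 = n4 − n3 = 232.59 − 30.106 = 202.49 kg/h.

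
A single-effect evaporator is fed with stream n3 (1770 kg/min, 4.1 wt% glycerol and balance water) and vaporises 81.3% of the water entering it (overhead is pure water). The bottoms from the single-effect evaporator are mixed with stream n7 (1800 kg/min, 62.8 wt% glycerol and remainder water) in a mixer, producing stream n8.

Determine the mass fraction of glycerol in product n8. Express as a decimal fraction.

0.549

Vapour removed = 0.813×0.959×1770 = 1380 kg/min; concentrate = 389.99 kg/min.
glycerol reaching the mixer = 72.57 (from concentrate) + 1800×0.628 = 1203 kg/min.
Product flow = 389.99 + 1800 = 2190 kg/min; glycerol fraction = 0.549.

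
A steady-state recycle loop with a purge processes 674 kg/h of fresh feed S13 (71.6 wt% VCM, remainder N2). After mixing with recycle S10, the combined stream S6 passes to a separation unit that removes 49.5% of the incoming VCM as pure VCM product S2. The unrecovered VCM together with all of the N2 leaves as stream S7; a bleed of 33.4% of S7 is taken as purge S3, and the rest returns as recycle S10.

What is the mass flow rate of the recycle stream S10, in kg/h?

N2 enters only via S13 and leaves only via the purge: 674×0.284 = 0.334×(N2 in S7), and the separation unit passes all N2, so N2 in S6 = N2 in S7 = 573.1 kg/h.
VCM in S6: m_A = 674×0.716 + (1−0.334)·(1−0.495)·m_A, so m_A = 482.58/0.6637 = 727.14 kg/h.
S7 = (1−0.495)×727.14 + 573.1 = 940.31 kg/h.
Recycle S10 = (1−0.334)×940.31 = 626.25 kg/h.

626.2 kg/h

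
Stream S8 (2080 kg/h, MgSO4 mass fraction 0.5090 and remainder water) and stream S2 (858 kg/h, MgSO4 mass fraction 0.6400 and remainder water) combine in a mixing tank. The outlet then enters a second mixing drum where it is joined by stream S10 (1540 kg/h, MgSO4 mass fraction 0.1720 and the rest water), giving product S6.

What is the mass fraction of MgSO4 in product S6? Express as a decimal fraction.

Overall, product flow = 4478 kg/h.
MgSO4 in = 2080×0.509 + 858×0.640 + 1540×0.172 = 1872.7 kg/h.
MgSO4 fraction in S6 = 0.4182.

0.4182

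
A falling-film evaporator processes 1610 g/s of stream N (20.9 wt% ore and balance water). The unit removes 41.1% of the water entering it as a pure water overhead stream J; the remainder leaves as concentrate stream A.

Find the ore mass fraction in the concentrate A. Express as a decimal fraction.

0.310

ore is not removed: 1610×0.209 = 336.49 g/s of ore enters A.
water entering = 1610×0.791 = 1273.5 g/s; overhead removed = 0.411×1273.5 = 523.41 g/s.
Concentrate = 1610 − 523.41 = 1086.6 g/s.
Mass fraction = 336.49/1086.6 = 0.310.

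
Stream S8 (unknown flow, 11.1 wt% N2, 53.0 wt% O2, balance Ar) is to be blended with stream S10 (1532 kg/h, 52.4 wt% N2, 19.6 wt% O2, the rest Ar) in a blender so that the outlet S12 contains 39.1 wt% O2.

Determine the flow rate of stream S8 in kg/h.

Let S8 be the unknown flow. Total out = 1532 + S8.
O2 balance: 300.27 + 0.530·S8 = 0.391·(1532 + S8)
(0.530 − 0.391)·S8 = 0.391×1532 − 300.27 = 298.74
S8 = 298.74 / 0.139 = 2149.2 kg/h

2149 kg/h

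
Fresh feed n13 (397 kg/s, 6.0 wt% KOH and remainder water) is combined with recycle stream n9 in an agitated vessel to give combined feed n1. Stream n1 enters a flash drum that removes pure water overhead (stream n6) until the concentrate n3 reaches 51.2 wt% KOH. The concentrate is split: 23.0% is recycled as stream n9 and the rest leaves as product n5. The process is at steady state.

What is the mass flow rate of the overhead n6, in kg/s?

Overall KOH balance (none leaves overhead): KOH in fresh feed = KOH in product, i.e. 397×0.060 = (1−0.230)·n3·0.512.
n3 = 23.82/(0.512×0.770) = 60.42 kg/s.
Recycle n9 = 0.230×60.42 = 13.897 kg/s.
Combined feed n1 = 397 + 13.897 = 410.9 kg/s.
Overhead n6 = n1 − n3 = 410.9 − 60.42 = 350.48 kg/s.

350.5 kg/s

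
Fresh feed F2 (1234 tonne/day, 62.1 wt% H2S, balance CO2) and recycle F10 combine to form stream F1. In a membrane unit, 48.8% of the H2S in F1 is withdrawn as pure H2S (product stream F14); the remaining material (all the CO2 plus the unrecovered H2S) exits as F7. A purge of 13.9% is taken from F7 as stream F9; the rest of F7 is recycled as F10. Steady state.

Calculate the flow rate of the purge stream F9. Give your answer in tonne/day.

CO2 enters only via F2 and leaves only via the purge: 1234×0.379 = 0.139×(CO2 in F7), and the membrane unit passes all CO2, so CO2 in F1 = CO2 in F7 = 3364.6 tonne/day.
H2S in F1: m_A = 1234×0.621 + (1−0.139)·(1−0.488)·m_A, so m_A = 766.31/0.5592 = 1370.5 tonne/day.
F7 = (1−0.488)×1370.5 + 3364.6 = 4066.3 tonne/day.
Purge F9 = 0.139×4066.3 = 565.22 tonne/day.

565.2 tonne/day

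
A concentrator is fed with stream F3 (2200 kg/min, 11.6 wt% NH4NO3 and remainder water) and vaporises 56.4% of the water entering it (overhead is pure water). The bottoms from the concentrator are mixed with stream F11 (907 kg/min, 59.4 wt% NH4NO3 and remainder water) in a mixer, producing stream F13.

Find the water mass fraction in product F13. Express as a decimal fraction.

Vapour removed = 0.564×0.884×2200 = 1096.9 kg/min; concentrate = 1103.1 kg/min.
water reaching the mixer = 847.93 (from concentrate) + 907×0.406 = 1216.2 kg/min.
Product flow = 1103.1 + 907 = 2010.1 kg/min; water fraction = 0.605.

0.605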